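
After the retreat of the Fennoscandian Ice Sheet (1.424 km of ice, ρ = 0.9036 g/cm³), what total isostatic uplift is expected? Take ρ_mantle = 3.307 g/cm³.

0.389 km

Removing the load lets mantle flow back in; uplift u satisfies ρ_ice t = ρ_m u.
u = t ρ_ice/ρ_m = 1.424 km × 0.9036/3.307 = 0.389 km.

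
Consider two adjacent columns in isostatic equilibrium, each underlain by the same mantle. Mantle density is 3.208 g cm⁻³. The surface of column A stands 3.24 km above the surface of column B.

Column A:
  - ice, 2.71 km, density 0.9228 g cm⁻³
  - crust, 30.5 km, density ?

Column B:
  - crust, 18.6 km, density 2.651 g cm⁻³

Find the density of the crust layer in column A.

2.73 g cm⁻³

Take the compensation level at the base of the deeper column (depth z_c below the surface of column A) and equate Σ ρ_i t_i down to z_c; mantle fills any gap and the z_c terms cancel.
Column A: 2.71×0.9228 + 30.5×ρ + (z_c − 33.21)×3.208
Column B: 3.24×0 + 18.6×2.651 + (z_c − 3.24 − 18.6)×3.208
The z_c×3.208 term appears on both sides and cancels. Collect the known terms of each column as K = Σ(ρt)_known − 3.208 × (depth of known layers): K_A = 2.500788 − 3.208×33.21 = −104.036892; K_B = 49.3086 − 3.208×(3.24 + 18.6) = −20.75412.
Balance: K_A + 30.5×ρ = K_B, so ρ = (K_B − K_A)/30.5 = 83.2828/30.5 = 2.73 g cm⁻³.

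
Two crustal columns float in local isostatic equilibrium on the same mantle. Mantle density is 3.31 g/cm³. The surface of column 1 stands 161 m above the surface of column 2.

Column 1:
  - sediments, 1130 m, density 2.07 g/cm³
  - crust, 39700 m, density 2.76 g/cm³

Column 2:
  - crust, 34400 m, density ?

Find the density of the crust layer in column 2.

Take the compensation level at the base of the deeper column (depth z_c below the surface of column 1) and equate Σ ρ_i t_i down to z_c; mantle fills any gap and the z_c terms cancel.
Column 1: 1130×2.07 + 39700×2.76 + (z_c − 40830)×3.31
Column 2: 161×0 + 34400×ρ + (z_c − 161 − 34400)×3.31
The z_c×3.31 term appears on both sides and cancels. Collect the known terms of each column as K = Σ(ρt)_known − 3.31 × (depth of known layers): K_1 = 111911.1 − 3.31×40830 = −23236.2; K_2 = 0 − 3.31×(161 + 34400) = −114396.91.
Balance: K_1 = K_2 + 34400×ρ, so ρ = (K_1 − K_2)/34400 = 91160.7/34400 = 2.65 g/cm³.

2.65 g/cm³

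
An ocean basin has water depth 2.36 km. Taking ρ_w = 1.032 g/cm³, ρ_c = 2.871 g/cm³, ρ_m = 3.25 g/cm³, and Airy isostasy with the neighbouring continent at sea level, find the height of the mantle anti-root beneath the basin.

11.5 km

Isostatic balance requires: replacing crust with seawater at the top is compensated by replacing crust with mantle at the base: d (ρ_c − ρ_w) = a (ρ_m − ρ_c).
a = d (ρ_c − ρ_w)/(ρ_m − ρ_c) = 2.36 km × 1.839/0.379 = 11.5 km.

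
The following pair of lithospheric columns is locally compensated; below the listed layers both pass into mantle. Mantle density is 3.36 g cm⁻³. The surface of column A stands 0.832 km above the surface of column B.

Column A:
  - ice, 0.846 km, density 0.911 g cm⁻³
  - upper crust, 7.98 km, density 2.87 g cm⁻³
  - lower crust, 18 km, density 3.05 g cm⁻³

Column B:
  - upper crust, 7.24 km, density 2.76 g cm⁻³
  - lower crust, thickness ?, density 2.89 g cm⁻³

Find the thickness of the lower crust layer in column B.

Take the compensation level at the base of the deeper column (depth z_c below the surface of column A) and equate Σ ρ_i t_i down to z_c; mantle fills any gap and the z_c terms cancel.
Column A: 0.846×0.911 + 7.98×2.87 + 18×3.05 + (z_c − 26.826)×3.36
Column B: 0.832×0 + 7.24×2.76 + x×2.89 + (z_c − 0.832 − 7.24 − x)×3.36
The z_c×3.36 term appears on both sides and cancels. Collect the known terms of each column as K = Σ(ρt)_known − 3.36 × (depth of known layers): K_A = 78.573306 − 3.36×26.826 = −11.562054; K_B = 19.9824 − 3.36×(0.832 + 7.24) = −7.13952.
Balance: K_A = K_B − x×(3.36 − 2.89), so x = (K_B − K_A)/(3.36 − 2.89) = 4.42253/0.47 = 9.41 km.

9.41 km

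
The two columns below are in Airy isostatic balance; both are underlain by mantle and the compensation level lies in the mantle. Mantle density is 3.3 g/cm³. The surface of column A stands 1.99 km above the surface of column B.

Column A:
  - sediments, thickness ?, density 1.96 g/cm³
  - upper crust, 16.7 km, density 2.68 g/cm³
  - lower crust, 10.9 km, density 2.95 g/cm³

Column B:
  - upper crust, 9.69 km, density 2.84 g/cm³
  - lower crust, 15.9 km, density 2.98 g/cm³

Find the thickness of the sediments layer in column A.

1.45 km

Take the compensation level at the base of the deeper column (depth z_c below the surface of column A) and equate Σ ρ_i t_i down to z_c; mantle fills any gap and the z_c terms cancel.
Column A: x×1.96 + 16.7×2.68 + 10.9×2.95 + (z_c − 27.6 − x)×3.3
Column B: 1.99×0 + 9.69×2.84 + 15.9×2.98 + (z_c − 1.99 − 25.59)×3.3
The z_c×3.3 term appears on both sides and cancels. Collect the known terms of each column as K = Σ(ρt)_known − 3.3 × (depth of known layers): K_A = 76.911 − 3.3×27.6 = −14.169; K_B = 74.9016 − 3.3×(1.99 + 25.59) = −16.1124.
Balance: K_A − x×(3.3 − 1.96) = K_B, so x = (K_A − K_B)/(3.3 − 1.96) = 1.9434/1.34 = 1.45 km.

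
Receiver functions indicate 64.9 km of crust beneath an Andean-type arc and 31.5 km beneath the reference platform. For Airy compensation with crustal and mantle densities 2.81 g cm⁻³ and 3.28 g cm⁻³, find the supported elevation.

4.79 km

Excess crust Δ = 64.9 km − 31.5 km = 33.4 km, split between elevation h and root r with h + r = Δ.
Airy balance ρ_c h = (ρ_m − ρ_c) r gives r = h ρ_c/(ρ_m − ρ_c), so h (1 + ρ_c/(ρ_m − ρ_c)) = Δ, i.e. h = Δ (ρ_m − ρ_c)/ρ_m.
h = 33.4 km × 0.47/3.28 = 4.79 km.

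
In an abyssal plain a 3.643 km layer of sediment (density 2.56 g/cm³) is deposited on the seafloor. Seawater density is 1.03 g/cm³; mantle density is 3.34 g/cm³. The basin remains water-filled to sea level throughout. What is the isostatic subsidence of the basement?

2.41 km

Submarine loading: the sediment displaces seawater, and the subsidence is in turn flooded, so s (ρ_m − ρ_w) = t (ρ_sed − ρ_w).
s = 3.643 km × (2.56 − 1.03) / (3.34 − 1.03) = 2.41 km.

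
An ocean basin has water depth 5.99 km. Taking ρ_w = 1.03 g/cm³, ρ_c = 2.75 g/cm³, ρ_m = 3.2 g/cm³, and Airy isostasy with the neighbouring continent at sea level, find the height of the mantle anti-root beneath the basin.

Isostatic balance requires: replacing crust with seawater at the top is compensated by replacing crust with mantle at the base: d (ρ_c − ρ_w) = a (ρ_m − ρ_c).
a = d (ρ_c − ρ_w)/(ρ_m − ρ_c) = 5.99 km × 1.72/0.45 = 22.9 km.

22.9 km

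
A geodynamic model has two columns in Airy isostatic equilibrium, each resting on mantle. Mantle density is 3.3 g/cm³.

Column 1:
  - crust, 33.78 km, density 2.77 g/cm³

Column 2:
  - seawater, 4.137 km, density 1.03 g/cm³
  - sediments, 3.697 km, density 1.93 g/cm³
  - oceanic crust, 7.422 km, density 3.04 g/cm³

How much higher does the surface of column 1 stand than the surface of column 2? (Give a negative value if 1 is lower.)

0.46 km

For any compensation level in the mantle, the mantle terms cancel and isostasy reduces to e = (Σt_1 − Σt_2) − (Σ(ρt)_1 − Σ(ρt)_2) / ρ_m.
Σt_1 = 33.78 km; Σt_2 = 15.256 km; Σ(ρt)_1 = 93.5706; Σ(ρt)_2 = 33.9592 (in km·g/cm³).
e = (33.78 − 15.256) − (93.5706 − 33.9592) / 3.3 = 0.46 km.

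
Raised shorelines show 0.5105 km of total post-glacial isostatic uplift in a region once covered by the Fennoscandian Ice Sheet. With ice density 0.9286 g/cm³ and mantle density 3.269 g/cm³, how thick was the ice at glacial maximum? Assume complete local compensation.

1.8 km

u = t ρ_ice/ρ_m → t = u ρ_m/ρ_ice = 0.5105 km × 3.269/0.9286 = 1.8 km.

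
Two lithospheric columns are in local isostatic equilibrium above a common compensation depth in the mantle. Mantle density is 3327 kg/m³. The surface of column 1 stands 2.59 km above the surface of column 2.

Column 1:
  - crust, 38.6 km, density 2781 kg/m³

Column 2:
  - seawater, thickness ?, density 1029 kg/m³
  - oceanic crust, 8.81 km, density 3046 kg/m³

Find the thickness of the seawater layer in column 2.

4.34 km

Take the compensation level at the base of the deeper column (depth z_c below the surface of column 1) and equate Σ ρ_i t_i down to z_c; mantle fills any gap and the z_c terms cancel.
Column 1: 38.6×2781 + (z_c − 38.6)×3327
Column 2: 2.59×0 + x×1029 + 8.81×3046 + (z_c − 2.59 − 8.81 − x)×3327
The z_c×3327 term appears on both sides and cancels. Collect the known terms of each column as K = Σ(ρt)_known − 3327 × (depth of known layers): K_1 = 107346.6 − 3327×38.6 = −21075.6; K_2 = 26835.26 − 3327×(2.59 + 8.81) = −11092.54.
Balance: K_1 = K_2 − x×(3327 − 1029), so x = (K_2 − K_1)/(3327 − 1029) = 9983.06/2298 = 4.34 km.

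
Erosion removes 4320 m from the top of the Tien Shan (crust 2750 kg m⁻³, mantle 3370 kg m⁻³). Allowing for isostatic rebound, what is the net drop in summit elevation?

Rebound u = e ρ_c/ρ_m = 4320 m × 2750/3370 = 3525 m.
Net surface drop = e − u = 4320 m − 3525 m = e (ρ_m − ρ_c)/ρ_m = 795 m.

795 m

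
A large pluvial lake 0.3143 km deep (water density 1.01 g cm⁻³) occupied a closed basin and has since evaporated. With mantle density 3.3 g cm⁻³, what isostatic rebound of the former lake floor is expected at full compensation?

0.0962 km

u = d ρ_w/ρ_m = 0.3143 km × 1.01/3.3 = 0.0962 km.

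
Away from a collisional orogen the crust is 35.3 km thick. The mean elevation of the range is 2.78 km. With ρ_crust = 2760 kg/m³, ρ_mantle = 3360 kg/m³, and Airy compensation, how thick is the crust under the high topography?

Root depth r = h ρ_c / (ρ_m − ρ_c) = 2.78 km × 2760 / 600 = 12.79 km.
Total thickness = T + h + r = 35.3 km + 2.78 km + 12.79 km = 50.9 km.

50.9 km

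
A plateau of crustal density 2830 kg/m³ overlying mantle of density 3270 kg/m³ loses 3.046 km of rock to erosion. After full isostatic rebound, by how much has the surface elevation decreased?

0.41 km

Rebound u = e ρ_c/ρ_m = 3.046 km × 2830/3270 = 2.636 km.
Net surface drop = e − u = 3.046 km − 2.636 km = e (ρ_m − ρ_c)/ρ_m = 0.41 km.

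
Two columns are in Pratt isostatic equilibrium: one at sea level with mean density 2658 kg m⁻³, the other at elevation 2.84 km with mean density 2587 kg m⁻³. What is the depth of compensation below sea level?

103 km

ρ_ref D = ρ (D + h) → D (ρ_ref − ρ) = ρ h.
D = ρ h/(ρ_ref − ρ) = 2587 × 2.84 km/(2658 − 2587) = 103 km.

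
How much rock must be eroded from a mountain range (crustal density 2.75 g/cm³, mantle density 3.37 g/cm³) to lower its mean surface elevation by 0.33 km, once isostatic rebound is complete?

Net drop Δ = e − u = e − e ρ_c/ρ_m = e (ρ_m − ρ_c)/ρ_m.
e = Δ ρ_m/(ρ_m − ρ_c) = 0.33 km × 3.37/0.62 = 1.79 km.

1.79 km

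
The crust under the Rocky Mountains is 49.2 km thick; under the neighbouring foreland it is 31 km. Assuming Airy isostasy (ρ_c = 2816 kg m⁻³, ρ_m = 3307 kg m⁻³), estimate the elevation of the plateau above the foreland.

Excess crust Δ = 49.2 km − 31 km = 18.2 km, split between elevation h and root r with h + r = Δ.
Airy balance ρ_c h = (ρ_m − ρ_c) r gives r = h ρ_c/(ρ_m − ρ_c), so h (1 + ρ_c/(ρ_m − ρ_c)) = Δ, i.e. h = Δ (ρ_m − ρ_c)/ρ_m.
h = 18.2 km × 491/3307 = 2.7 km.

2.7 km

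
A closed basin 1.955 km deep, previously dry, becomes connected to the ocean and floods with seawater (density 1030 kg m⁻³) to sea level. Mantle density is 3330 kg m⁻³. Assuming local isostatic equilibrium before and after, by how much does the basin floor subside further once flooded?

After flooding the water column is d + s deep. Its weight must equal the weight of mantle displaced by the extra subsidence s: (d + s) ρ_w = s ρ_m.
s = d ρ_w / (ρ_m − ρ_w) = 1.955 km × 1030/(3330 − 1030) = 0.875 km.

0.875 km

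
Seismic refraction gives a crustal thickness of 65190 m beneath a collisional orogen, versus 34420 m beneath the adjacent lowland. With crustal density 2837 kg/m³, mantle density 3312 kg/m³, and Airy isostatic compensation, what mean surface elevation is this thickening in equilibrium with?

Excess crust Δ = 65190 m − 34420 m = 30770 m, split between elevation h and root r with h + r = Δ.
Airy balance ρ_c h = (ρ_m − ρ_c) r gives r = h ρ_c/(ρ_m − ρ_c), so h (1 + ρ_c/(ρ_m − ρ_c)) = Δ, i.e. h = Δ (ρ_m − ρ_c)/ρ_m.
h = 30770 m × 475/3312 = 4410 m.

4410 m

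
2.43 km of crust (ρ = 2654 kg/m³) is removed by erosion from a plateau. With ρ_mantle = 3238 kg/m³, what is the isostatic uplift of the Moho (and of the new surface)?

Unloading: uplift u = e ρ_c/ρ_m = 2.43 km × 2654/3238 = 1.99 km.

1.99 km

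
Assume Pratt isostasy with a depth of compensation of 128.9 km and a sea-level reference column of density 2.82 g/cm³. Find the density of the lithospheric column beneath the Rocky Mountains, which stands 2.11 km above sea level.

Pratt balance: ρ_ref D = ρ (D + h).
ρ = ρ_ref D/(D + h) = 2.82 × 128.9 km/(128.9 km + 2.11 km) = 2.77 g/cm³.

2.77 g/cm³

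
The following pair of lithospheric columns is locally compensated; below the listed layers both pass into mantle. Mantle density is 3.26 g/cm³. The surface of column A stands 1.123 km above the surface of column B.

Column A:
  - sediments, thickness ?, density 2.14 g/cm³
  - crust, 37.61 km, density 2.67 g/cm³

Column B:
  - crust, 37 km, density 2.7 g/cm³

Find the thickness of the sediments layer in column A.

1.96 km

Take the compensation level at the base of the deeper column (depth z_c below the surface of column A) and equate Σ ρ_i t_i down to z_c; mantle fills any gap and the z_c terms cancel.
Column A: x×2.14 + 37.61×2.67 + (z_c − 37.61 − x)×3.26
Column B: 1.123×0 + 37×2.7 + (z_c − 1.123 − 37)×3.26
The z_c×3.26 term appears on both sides and cancels. Collect the known terms of each column as K = Σ(ρt)_known − 3.26 × (depth of known layers): K_A = 100.4187 − 3.26×37.61 = −22.1899; K_B = 99.9 − 3.26×(1.123 + 37) = −24.38098.
Balance: K_A − x×(3.26 − 2.14) = K_B, so x = (K_A − K_B)/(3.26 − 2.14) = 2.19108/1.12 = 1.96 km.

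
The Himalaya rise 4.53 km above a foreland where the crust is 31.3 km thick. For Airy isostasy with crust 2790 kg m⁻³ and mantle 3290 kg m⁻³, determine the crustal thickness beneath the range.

Root depth r = h ρ_c / (ρ_m − ρ_c) = 4.53 km × 2790 / 500 = 25.28 km.
Total thickness = T + h + r = 31.3 km + 4.53 km + 25.28 km = 61.1 km.

61.1 km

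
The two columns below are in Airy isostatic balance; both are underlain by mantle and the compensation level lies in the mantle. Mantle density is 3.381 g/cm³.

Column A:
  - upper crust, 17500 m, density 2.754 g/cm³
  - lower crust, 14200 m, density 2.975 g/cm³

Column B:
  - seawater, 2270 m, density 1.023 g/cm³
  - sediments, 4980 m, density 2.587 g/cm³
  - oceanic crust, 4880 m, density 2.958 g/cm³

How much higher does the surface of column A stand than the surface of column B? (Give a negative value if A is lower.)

For any compensation level in the mantle, the mantle terms cancel and isostasy reduces to e = (Σt_A − Σt_B) − (Σ(ρt)_A − Σ(ρt)_B) / ρ_m.
Σt_A = 31700 m; Σt_B = 12130 m; Σ(ρt)_A = 90440; Σ(ρt)_B = 29640.51 (in m·g/cm³).
e = (31700 − 12130) − (90440 − 29640.51) / 3.381 = 1590 m.

1590 m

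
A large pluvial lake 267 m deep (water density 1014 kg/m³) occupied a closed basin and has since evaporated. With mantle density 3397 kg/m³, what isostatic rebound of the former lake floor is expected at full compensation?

u = d ρ_w/ρ_m = 267 m × 1014/3397 = 79.7 m.

79.7 m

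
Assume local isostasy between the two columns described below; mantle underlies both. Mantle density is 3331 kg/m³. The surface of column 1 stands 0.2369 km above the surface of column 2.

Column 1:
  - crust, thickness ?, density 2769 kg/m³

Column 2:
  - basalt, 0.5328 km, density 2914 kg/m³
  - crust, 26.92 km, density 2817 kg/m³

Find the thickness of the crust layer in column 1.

Take the compensation level at the base of the deeper column (depth z_c below the surface of column 1) and equate Σ ρ_i t_i down to z_c; mantle fills any gap and the z_c terms cancel.
Column 1: x×2769 + (z_c − 0 − x)×3331
Column 2: 0.2369×0 + 0.5328×2914 + 26.92×2817 + (z_c − 0.2369 − 27.4528)×3331
The z_c×3331 term appears on both sides and cancels. Collect the known terms of each column as K = Σ(ρt)_known − 3331 × (depth of known layers): K_1 = 0 − 3331×0 = 0; K_2 = 77386.2192 − 3331×(0.2369 + 27.4528) = −14848.1715.
Balance: K_1 − x×(3331 − 2769) = K_2, so x = (K_1 − K_2)/(3331 − 2769) = 14848.2/562 = 26.4 km.

26.4 km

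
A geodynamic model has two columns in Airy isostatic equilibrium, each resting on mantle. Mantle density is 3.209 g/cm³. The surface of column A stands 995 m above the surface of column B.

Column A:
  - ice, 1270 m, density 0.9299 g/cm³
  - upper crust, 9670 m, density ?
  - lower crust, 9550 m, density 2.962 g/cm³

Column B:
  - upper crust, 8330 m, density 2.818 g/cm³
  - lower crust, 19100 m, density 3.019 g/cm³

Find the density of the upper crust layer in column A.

Take the compensation level at the base of the deeper column (depth z_c below the surface of column A) and equate Σ ρ_i t_i down to z_c; mantle fills any gap and the z_c terms cancel.
Column A: 1270×0.9299 + 9670×ρ + 9550×2.962 + (z_c − 20490)×3.209
Column B: 995×0 + 8330×2.818 + 19100×3.019 + (z_c − 995 − 27430)×3.209
The z_c×3.209 term appears on both sides and cancels. Collect the known terms of each column as K = Σ(ρt)_known − 3.209 × (depth of known layers): K_A = 29468.073 − 3.209×20490 = −36284.337; K_B = 81136.84 − 3.209×(995 + 27430) = −10078.985.
Balance: K_A + 9670×ρ = K_B, so ρ = (K_B − K_A)/9670 = 26205.4/9670 = 2.71 g/cm³.

2.71 g/cm³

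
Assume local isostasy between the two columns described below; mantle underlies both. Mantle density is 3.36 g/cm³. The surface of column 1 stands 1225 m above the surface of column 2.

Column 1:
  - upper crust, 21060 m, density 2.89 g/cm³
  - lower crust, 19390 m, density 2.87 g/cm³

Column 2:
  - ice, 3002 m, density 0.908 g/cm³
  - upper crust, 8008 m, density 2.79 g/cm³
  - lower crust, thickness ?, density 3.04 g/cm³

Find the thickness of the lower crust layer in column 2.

10500 m

Take the compensation level at the base of the deeper column (depth z_c below the surface of column 1) and equate Σ ρ_i t_i down to z_c; mantle fills any gap and the z_c terms cancel.
Column 1: 21060×2.89 + 19390×2.87 + (z_c − 40450)×3.36
Column 2: 1225×0 + 3002×0.908 + 8008×2.79 + x×3.04 + (z_c − 1225 − 11010 − x)×3.36
The z_c×3.36 term appears on both sides and cancels. Collect the known terms of each column as K = Σ(ρt)_known − 3.36 × (depth of known layers): K_1 = 116512.7 − 3.36×40450 = −19399.3; K_2 = 25068.136 − 3.36×(1225 + 11010) = −16041.464.
Balance: K_1 = K_2 − x×(3.36 − 3.04), so x = (K_2 − K_1)/(3.36 − 3.04) = 3357.84/0.32 = 10500 m.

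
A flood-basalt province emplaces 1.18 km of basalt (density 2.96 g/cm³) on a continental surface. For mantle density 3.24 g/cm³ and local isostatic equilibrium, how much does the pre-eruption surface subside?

Subaerial loading: s = t ρ_load / ρ_m.
s = 1.18 km × 2.96/3.24 = 1.08 km.

1.08 km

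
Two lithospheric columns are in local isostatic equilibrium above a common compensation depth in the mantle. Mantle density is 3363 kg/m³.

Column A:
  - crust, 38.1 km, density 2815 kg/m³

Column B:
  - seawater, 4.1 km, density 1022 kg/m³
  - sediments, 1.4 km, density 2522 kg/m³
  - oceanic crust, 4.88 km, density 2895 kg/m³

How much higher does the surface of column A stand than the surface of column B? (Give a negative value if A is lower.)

2.33 km

For any compensation level in the mantle, the mantle terms cancel and isostasy reduces to e = (Σt_A − Σt_B) − (Σ(ρt)_A − Σ(ρt)_B) / ρ_m.
Σt_A = 38.1 km; Σt_B = 10.38 km; Σ(ρt)_A = 107251.5; Σ(ρt)_B = 21848.6 (in km·kg/m³).
e = (38.1 − 10.38) − (107251.5 − 21848.6) / 3363 = 2.33 km.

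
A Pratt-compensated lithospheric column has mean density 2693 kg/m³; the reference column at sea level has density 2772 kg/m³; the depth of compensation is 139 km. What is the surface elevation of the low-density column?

4.08 km

ρ_ref D = ρ (D + h) → h = D (ρ_ref − ρ)/ρ.
h = 139 km × (2772 − 2693)/2693 = 4.08 km.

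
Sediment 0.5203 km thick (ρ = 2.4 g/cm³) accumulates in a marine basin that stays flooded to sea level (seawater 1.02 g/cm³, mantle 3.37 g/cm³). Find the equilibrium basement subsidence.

0.306 km

Submarine loading: the sediment displaces seawater, and the subsidence is in turn flooded, so s (ρ_m − ρ_w) = t (ρ_sed − ρ_w).
s = 0.5203 km × (2.4 − 1.02) / (3.37 − 1.02) = 0.306 km.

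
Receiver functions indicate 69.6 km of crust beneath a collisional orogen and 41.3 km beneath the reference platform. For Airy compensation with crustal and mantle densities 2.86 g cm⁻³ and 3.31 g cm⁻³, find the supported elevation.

Excess crust Δ = 69.6 km − 41.3 km = 28.3 km, split between elevation h and root r with h + r = Δ.
Airy balance ρ_c h = (ρ_m − ρ_c) r gives r = h ρ_c/(ρ_m − ρ_c), so h (1 + ρ_c/(ρ_m − ρ_c)) = Δ, i.e. h = Δ (ρ_m − ρ_c)/ρ_m.
h = 28.3 km × 0.45/3.31 = 3.85 km.

3.85 km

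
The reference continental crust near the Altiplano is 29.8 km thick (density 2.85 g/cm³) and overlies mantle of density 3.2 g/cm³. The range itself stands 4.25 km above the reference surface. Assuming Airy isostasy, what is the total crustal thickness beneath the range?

68.7 km

Root depth r = h ρ_c / (ρ_m − ρ_c) = 4.25 km × 2.85 / 0.35 = 34.61 km.
Total thickness = T + h + r = 29.8 km + 4.25 km + 34.61 km = 68.7 km.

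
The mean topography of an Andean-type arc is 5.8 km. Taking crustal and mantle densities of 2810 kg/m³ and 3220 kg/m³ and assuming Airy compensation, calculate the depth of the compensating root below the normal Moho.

39.8 km

Balancing pressure at the compensation depth: the weight of the topography is balanced by the buoyancy of the root, ρ_c h = (ρ_m − ρ_c) r.
r = h · ρ_c / (ρ_m − ρ_c) = 5.8 km × 2810 / (3220 − 2810) = 39.8 km.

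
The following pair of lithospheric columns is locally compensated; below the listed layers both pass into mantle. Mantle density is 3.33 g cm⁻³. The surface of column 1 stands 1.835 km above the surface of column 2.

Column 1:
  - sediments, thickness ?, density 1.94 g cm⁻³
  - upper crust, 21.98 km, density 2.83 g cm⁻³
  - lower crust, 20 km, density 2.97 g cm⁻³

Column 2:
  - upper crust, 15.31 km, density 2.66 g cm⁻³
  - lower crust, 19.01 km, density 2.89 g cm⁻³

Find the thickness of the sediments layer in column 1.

4.71 km

Take the compensation level at the base of the deeper column (depth z_c below the surface of column 1) and equate Σ ρ_i t_i down to z_c; mantle fills any gap and the z_c terms cancel.
Column 1: x×1.94 + 21.98×2.83 + 20×2.97 + (z_c − 41.98 − x)×3.33
Column 2: 1.835×0 + 15.31×2.66 + 19.01×2.89 + (z_c − 1.835 − 34.32)×3.33
The z_c×3.33 term appears on both sides and cancels. Collect the known terms of each column as K = Σ(ρt)_known − 3.33 × (depth of known layers): K_1 = 121.6034 − 3.33×41.98 = −18.19; K_2 = 95.6635 − 3.33×(1.835 + 34.32) = −24.73265.
Balance: K_1 − x×(3.33 − 1.94) = K_2, so x = (K_1 − K_2)/(3.33 − 1.94) = 6.54265/1.39 = 4.71 km.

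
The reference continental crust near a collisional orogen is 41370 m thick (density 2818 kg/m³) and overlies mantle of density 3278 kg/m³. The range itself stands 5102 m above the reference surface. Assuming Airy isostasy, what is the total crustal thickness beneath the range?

Root depth r = h ρ_c / (ρ_m − ρ_c) = 5102 m × 2818 / 460 = 31260 m.
Total thickness = T + h + r = 41370 m + 5102 m + 31260 m = 77700 m.

77700 m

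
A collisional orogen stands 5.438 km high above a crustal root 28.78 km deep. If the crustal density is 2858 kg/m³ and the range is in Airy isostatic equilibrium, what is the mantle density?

Airy balance: ρ_c h = (ρ_m − ρ_c) r → ρ_m = ρ_c (1 + h/r).
ρ_m = 2858 × (1 + 5.438 km/28.78 km) = 3400 kg/m³.

3400 kg/m³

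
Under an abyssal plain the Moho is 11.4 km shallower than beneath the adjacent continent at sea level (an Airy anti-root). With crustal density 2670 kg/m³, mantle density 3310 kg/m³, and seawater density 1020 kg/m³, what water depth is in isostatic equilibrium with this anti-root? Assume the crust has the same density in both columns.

Replacing a thickness d of crust by seawater at the top must be balanced by replacing crust with mantle at the base: d (ρ_c − ρ_w) = a (ρ_m − ρ_c).
d = a (ρ_m − ρ_c)/(ρ_c − ρ_w) = 11.4 km × 640/1650 = 4.42 km.

4.42 km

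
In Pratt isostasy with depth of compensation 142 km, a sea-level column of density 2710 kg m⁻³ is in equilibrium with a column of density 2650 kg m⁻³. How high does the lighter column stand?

3.22 km

ρ_ref D = ρ (D + h) → h = D (ρ_ref − ρ)/ρ.
h = 142 km × (2710 − 2650)/2650 = 3.22 km.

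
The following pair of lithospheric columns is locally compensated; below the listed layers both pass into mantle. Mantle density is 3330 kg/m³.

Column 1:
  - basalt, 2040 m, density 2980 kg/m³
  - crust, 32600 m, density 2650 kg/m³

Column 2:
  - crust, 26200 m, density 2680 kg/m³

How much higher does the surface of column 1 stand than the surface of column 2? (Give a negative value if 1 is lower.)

1760 m

For any compensation level in the mantle, the mantle terms cancel and isostasy reduces to e = (Σt_1 − Σt_2) − (Σ(ρt)_1 − Σ(ρt)_2) / ρ_m.
Σt_1 = 34640 m; Σt_2 = 26200 m; Σ(ρt)_1 = 92469200; Σ(ρt)_2 = 70216000 (in m·kg/m³).
e = (34640 − 26200) − (92469200 − 70216000) / 3330 = 1760 m.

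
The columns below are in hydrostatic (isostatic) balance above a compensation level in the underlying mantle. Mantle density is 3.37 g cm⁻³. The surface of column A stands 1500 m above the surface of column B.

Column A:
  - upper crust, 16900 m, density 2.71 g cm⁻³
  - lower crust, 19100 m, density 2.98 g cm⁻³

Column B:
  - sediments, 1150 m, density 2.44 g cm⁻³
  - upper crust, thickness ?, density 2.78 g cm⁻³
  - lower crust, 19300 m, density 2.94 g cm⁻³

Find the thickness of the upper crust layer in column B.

7080 m

Take the compensation level at the base of the deeper column (depth z_c below the surface of column A) and equate Σ ρ_i t_i down to z_c; mantle fills any gap and the z_c terms cancel.
Column A: 16900×2.71 + 19100×2.98 + (z_c − 36000)×3.37
Column B: 1500×0 + 1150×2.44 + x×2.78 + 19300×2.94 + (z_c − 1500 − 20450 − x)×3.37
The z_c×3.37 term appears on both sides and cancels. Collect the known terms of each column as K = Σ(ρt)_known − 3.37 × (depth of known layers): K_A = 102717 − 3.37×36000 = −18603; K_B = 59548 − 3.37×(1500 + 20450) = −14423.5.
Balance: K_A = K_B − x×(3.37 − 2.78), so x = (K_B − K_A)/(3.37 − 2.78) = 4179.5/0.59 = 7080 m.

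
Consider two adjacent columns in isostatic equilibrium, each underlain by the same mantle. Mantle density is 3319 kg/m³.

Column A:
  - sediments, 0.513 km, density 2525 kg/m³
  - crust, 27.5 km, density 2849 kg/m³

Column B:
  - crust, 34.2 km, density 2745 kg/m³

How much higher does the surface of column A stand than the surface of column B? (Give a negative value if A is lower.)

−1.9 km

For any compensation level in the mantle, the mantle terms cancel and isostasy reduces to e = (Σt_A − Σt_B) − (Σ(ρt)_A − Σ(ρt)_B) / ρ_m.
Σt_A = 28.013 km; Σt_B = 34.2 km; Σ(ρt)_A = 79642.825; Σ(ρt)_B = 93879 (in km·kg/m³).
e = (28.013 − 34.2) − (79642.825 − 93879) / 3319 = −1.9 km.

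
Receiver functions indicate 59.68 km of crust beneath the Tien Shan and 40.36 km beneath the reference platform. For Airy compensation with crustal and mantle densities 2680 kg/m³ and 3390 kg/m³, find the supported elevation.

4.05 km

Excess crust Δ = 59.68 km − 40.36 km = 19.32 km, split between elevation h and root r with h + r = Δ.
Airy balance ρ_c h = (ρ_m − ρ_c) r gives r = h ρ_c/(ρ_m − ρ_c), so h (1 + ρ_c/(ρ_m − ρ_c)) = Δ, i.e. h = Δ (ρ_m − ρ_c)/ρ_m.
h = 19.32 km × 710/3390 = 4.05 km.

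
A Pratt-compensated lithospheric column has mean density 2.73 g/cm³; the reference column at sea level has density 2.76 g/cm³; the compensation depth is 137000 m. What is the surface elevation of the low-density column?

ρ_ref D = ρ (D + h) → h = D (ρ_ref − ρ)/ρ.
h = 137000 m × (2.76 − 2.73)/2.73 = 1510 m.

1510 m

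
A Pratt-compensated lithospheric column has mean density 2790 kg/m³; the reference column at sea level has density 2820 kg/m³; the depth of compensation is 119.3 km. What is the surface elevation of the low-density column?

ρ_ref D = ρ (D + h) → h = D (ρ_ref − ρ)/ρ.
h = 119.3 km × (2820 − 2790)/2790 = 1.28 km.

1.28 km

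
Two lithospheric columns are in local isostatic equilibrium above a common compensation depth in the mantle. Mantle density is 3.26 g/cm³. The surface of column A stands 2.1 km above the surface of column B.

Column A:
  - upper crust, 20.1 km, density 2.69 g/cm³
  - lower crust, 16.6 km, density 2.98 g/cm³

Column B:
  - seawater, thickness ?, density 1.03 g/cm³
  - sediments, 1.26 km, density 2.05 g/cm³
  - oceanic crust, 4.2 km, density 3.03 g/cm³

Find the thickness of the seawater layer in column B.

3.04 km

Take the compensation level at the base of the deeper column (depth z_c below the surface of column A) and equate Σ ρ_i t_i down to z_c; mantle fills any gap and the z_c terms cancel.
Column A: 20.1×2.69 + 16.6×2.98 + (z_c − 36.7)×3.26
Column B: 2.1×0 + x×1.03 + 1.26×2.05 + 4.2×3.03 + (z_c − 2.1 − 5.46 − x)×3.26
The z_c×3.26 term appears on both sides and cancels. Collect the known terms of each column as K = Σ(ρt)_known − 3.26 × (depth of known layers): K_A = 103.537 − 3.26×36.7 = −16.105; K_B = 15.309 − 3.26×(2.1 + 5.46) = −9.3366.
Balance: K_A = K_B − x×(3.26 − 1.03), so x = (K_B − K_A)/(3.26 − 1.03) = 6.7684/2.23 = 3.04 km.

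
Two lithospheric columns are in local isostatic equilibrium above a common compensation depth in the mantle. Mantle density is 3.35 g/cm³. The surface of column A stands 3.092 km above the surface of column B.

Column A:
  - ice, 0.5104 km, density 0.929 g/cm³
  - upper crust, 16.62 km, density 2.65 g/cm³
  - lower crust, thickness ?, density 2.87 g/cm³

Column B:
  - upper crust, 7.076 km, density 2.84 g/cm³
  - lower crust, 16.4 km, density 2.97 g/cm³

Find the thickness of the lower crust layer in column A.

Take the compensation level at the base of the deeper column (depth z_c below the surface of column A) and equate Σ ρ_i t_i down to z_c; mantle fills any gap and the z_c terms cancel.
Column A: 0.5104×0.929 + 16.62×2.65 + x×2.87 + (z_c − 17.1304 − x)×3.35
Column B: 3.092×0 + 7.076×2.84 + 16.4×2.97 + (z_c − 3.092 − 23.476)×3.35
The z_c×3.35 term appears on both sides and cancels. Collect the known terms of each column as K = Σ(ρt)_known − 3.35 × (depth of known layers): K_A = 44.5171616 − 3.35×17.1304 = −12.8696784; K_B = 68.80384 − 3.35×(3.092 + 23.476) = −20.19896.
Balance: K_A − x×(3.35 − 2.87) = K_B, so x = (K_A − K_B)/(3.35 − 2.87) = 7.32928/0.48 = 15.3 km.

15.3 km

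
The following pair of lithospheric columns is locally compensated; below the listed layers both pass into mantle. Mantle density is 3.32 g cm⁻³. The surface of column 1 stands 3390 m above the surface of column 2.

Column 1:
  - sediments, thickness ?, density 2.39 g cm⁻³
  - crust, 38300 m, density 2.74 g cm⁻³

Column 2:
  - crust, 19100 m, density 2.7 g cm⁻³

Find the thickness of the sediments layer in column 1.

Take the compensation level at the base of the deeper column (depth z_c below the surface of column 1) and equate Σ ρ_i t_i down to z_c; mantle fills any gap and the z_c terms cancel.
Column 1: x×2.39 + 38300×2.74 + (z_c − 38300 − x)×3.32
Column 2: 3390×0 + 19100×2.7 + (z_c − 3390 − 19100)×3.32
The z_c×3.32 term appears on both sides and cancels. Collect the known terms of each column as K = Σ(ρt)_known − 3.32 × (depth of known layers): K_1 = 104942 − 3.32×38300 = −22214; K_2 = 51570 − 3.32×(3390 + 19100) = −23096.8.
Balance: K_1 − x×(3.32 − 2.39) = K_2, so x = (K_1 − K_2)/(3.32 − 2.39) = 882.8/0.93 = 949 m.

949 m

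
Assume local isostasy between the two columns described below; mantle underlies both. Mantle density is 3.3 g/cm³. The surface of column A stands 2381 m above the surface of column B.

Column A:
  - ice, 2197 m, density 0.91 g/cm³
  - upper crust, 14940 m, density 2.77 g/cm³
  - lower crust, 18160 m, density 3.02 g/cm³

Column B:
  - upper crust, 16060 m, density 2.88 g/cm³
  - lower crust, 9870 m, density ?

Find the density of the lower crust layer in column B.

Take the compensation level at the base of the deeper column (depth z_c below the surface of column A) and equate Σ ρ_i t_i down to z_c; mantle fills any gap and the z_c terms cancel.
Column A: 2197×0.91 + 14940×2.77 + 18160×3.02 + (z_c − 35297)×3.3
Column B: 2381×0 + 16060×2.88 + 9870×ρ + (z_c − 2381 − 25930)×3.3
The z_c×3.3 term appears on both sides and cancels. Collect the known terms of each column as K = Σ(ρt)_known − 3.3 × (depth of known layers): K_A = 98226.27 − 3.3×35297 = −18253.83; K_B = 46252.8 − 3.3×(2381 + 25930) = −47173.5.
Balance: K_A = K_B + 9870×ρ, so ρ = (K_A − K_B)/9870 = 28919.7/9870 = 2.93 g/cm³.

2.93 g/cm³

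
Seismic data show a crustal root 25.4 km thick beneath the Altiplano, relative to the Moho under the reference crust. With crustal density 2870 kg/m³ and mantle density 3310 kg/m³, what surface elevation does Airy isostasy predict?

Balancing pressure at the compensation depth: ρ_c h = (ρ_m − ρ_c) r.
h = r (ρ_m − ρ_c) / ρ_c = 25.4 km × (3310 − 2870) / 2870 = 3.89 km.

3.89 km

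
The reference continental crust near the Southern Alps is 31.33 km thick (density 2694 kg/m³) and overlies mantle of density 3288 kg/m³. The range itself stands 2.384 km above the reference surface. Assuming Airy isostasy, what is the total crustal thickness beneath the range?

Root depth r = h ρ_c / (ρ_m − ρ_c) = 2.384 km × 2694 / 594 = 10.81 km.
Total thickness = T + h + r = 31.33 km + 2.384 km + 10.81 km = 44.5 km.

44.5 km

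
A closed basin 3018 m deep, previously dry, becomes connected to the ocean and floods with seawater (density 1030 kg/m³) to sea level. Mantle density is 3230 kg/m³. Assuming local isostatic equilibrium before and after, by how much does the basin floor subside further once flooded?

After flooding the water column is d + s deep. Its weight must equal the weight of mantle displaced by the extra subsidence s: (d + s) ρ_w = s ρ_m.
s = d ρ_w / (ρ_m − ρ_w) = 3018 m × 1030/(3230 − 1030) = 1410 m.

1410 m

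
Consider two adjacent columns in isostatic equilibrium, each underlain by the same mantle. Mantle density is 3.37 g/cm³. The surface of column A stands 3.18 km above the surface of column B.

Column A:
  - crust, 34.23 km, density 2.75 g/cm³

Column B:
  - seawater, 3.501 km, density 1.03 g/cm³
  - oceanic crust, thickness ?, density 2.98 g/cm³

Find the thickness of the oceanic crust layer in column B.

Take the compensation level at the base of the deeper column (depth z_c below the surface of column A) and equate Σ ρ_i t_i down to z_c; mantle fills any gap and the z_c terms cancel.
Column A: 34.23×2.75 + (z_c − 34.23)×3.37
Column B: 3.18×0 + 3.501×1.03 + x×2.98 + (z_c − 3.18 − 3.501 − x)×3.37
The z_c×3.37 term appears on both sides and cancels. Collect the known terms of each column as K = Σ(ρt)_known − 3.37 × (depth of known layers): K_A = 94.1325 − 3.37×34.23 = −21.2226; K_B = 3.60603 − 3.37×(3.18 + 3.501) = −18.90894.
Balance: K_A = K_B − x×(3.37 − 2.98), so x = (K_B − K_A)/(3.37 − 2.98) = 2.31366/0.39 = 5.93 km.

5.93 km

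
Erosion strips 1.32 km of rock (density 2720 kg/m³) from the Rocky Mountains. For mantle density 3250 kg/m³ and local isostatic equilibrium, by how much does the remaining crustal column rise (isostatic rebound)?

1.1 km

Unloading: uplift u = e ρ_c/ρ_m = 1.32 km × 2720/3250 = 1.1 km.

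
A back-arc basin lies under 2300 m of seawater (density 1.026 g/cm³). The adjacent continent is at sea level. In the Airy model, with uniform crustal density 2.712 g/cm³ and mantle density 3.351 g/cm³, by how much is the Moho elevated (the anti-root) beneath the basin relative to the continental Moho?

6070 m

In Airy isostatic equilibrium: replacing crust with seawater at the top is compensated by replacing crust with mantle at the base: d (ρ_c − ρ_w) = a (ρ_m − ρ_c).
a = d (ρ_c − ρ_w)/(ρ_m − ρ_c) = 2300 m × 1.686/0.639 = 6070 m.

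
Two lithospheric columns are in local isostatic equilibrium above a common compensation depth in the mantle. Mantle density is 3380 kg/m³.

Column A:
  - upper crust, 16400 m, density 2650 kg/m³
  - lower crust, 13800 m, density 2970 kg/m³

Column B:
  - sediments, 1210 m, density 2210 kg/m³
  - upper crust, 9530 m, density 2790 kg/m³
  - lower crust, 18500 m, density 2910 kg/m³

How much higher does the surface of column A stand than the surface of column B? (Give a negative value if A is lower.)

561 m

For any compensation level in the mantle, the mantle terms cancel and isostasy reduces to e = (Σt_A − Σt_B) − (Σ(ρt)_A − Σ(ρt)_B) / ρ_m.
Σt_A = 30200 m; Σt_B = 29240 m; Σ(ρt)_A = 84446000; Σ(ρt)_B = 83097800 (in m·kg/m³).
e = (30200 − 29240) − (84446000 − 83097800) / 3380 = 561 m.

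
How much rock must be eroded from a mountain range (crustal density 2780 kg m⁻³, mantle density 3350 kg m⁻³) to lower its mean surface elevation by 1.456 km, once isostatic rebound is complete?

Net drop Δ = e − u = e − e ρ_c/ρ_m = e (ρ_m − ρ_c)/ρ_m.
e = Δ ρ_m/(ρ_m − ρ_c) = 1.456 km × 3350/570 = 8.56 km.

8.56 km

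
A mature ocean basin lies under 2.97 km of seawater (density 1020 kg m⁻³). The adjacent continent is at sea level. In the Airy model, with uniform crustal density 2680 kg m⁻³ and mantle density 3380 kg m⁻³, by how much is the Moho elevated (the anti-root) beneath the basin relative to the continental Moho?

Equating mass per unit area of the two columns: replacing crust with seawater at the top is compensated by replacing crust with mantle at the base: d (ρ_c − ρ_w) = a (ρ_m − ρ_c).
a = d (ρ_c − ρ_w)/(ρ_m − ρ_c) = 2.97 km × 1660/700 = 7.04 km.

7.04 km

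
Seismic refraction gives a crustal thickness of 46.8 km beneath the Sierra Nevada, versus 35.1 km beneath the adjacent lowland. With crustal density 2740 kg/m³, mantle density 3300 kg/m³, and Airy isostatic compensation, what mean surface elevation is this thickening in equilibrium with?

Excess crust Δ = 46.8 km − 35.1 km = 11.7 km, split between elevation h and root r with h + r = Δ.
Airy balance ρ_c h = (ρ_m − ρ_c) r gives r = h ρ_c/(ρ_m − ρ_c), so h (1 + ρ_c/(ρ_m − ρ_c)) = Δ, i.e. h = Δ (ρ_m − ρ_c)/ρ_m.
h = 11.7 km × 560/3300 = 1.99 km.

1.99 km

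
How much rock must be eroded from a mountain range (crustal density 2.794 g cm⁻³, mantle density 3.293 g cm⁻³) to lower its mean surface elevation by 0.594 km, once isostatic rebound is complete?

Net drop Δ = e − u = e − e ρ_c/ρ_m = e (ρ_m − ρ_c)/ρ_m.
e = Δ ρ_m/(ρ_m − ρ_c) = 0.594 km × 3.293/0.499 = 3.92 km.

3.92 km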